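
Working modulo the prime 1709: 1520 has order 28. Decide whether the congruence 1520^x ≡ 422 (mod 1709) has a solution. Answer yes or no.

422 ∈ ⟨1520⟩ iff 422^28 ≡ 1 (mod 1709), since |⟨1520⟩| = 28.
422^28 mod 1709 = 556.
Since 556 ≠ 1, 422 does not lie in the subgroup.

no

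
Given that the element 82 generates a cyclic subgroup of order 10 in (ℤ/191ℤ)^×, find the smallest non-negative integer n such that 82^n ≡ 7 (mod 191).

Successive powers of 82 modulo 191:
  82^0=1  82^1=82  82^2=39  82^3=142  82^4=184  82^5=190
  82^6=109  82^7=152  82^8=49  82^9=7
So 82^9 ≡ 7 (mod 191), giving n = 9.

9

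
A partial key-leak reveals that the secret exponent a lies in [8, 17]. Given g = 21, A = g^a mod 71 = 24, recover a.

12

Compute 21^8 mod 71 = 2, then multiply by 21 repeatedly:
  21^8=2  21^9=42  21^10=30  21^11=62  21^12=24
Found 24 at exponent 12.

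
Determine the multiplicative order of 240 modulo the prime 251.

125

The order of 240 must divide p − 1 = 250 = 2 · 5^3.
Divisors: 1, 2, 5, 10, 25, 50, 125, 250.
Check each in increasing order: 240^1 ≡ 240;  240^2 ≡ 121;  240^5 ≡ 91;  240^10 ≡ 249;  240^25 ≡ 113;  240^50 ≡ 219;  240^125 ≡ 1.
Smallest exponent giving 1 is 125.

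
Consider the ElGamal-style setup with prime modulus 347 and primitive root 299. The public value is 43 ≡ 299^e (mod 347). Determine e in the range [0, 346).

Baby-step giant-step with m = ceil(sqrt(346)) = 19.
Baby table (299^j mod 347 for j=0..18):
  0:1  1:299  2:222  3:101  4:10  5:214  6:138  7:316
  8:100  9:58  10:339  11:37  12:306  13:233  14:267  15:23
  16:284  17:248  18:241
Giant step factor: 299^(-19) ≡ 86 (mod 347).
Scan 43·86^i mod 347 for i = 0, 1, …:
  i=0: 43   i=1: 228   i=2: 176   i=3: 215
  i=4: 99   i=5: 186   i=6: 34   i=7: 148
  i=8: 236   i=9: 170     …   i=13: 230
  i=14: 1
Match at i=14, j=0: e = 14·19 + 0 = 266.

266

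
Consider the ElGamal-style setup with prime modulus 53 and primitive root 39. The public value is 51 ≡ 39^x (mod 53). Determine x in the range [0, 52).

7

Successive powers of 39 modulo 53:
  39^0=1  39^1=39  39^2=37  39^3=12  39^4=44  39^5=20
  39^6=38  39^7=51
So 39^7 ≡ 51 (mod 53), giving x = 7.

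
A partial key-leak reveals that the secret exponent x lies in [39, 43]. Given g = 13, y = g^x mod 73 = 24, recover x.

42

Compute 13^39 mod 73 = 66, then multiply by 13 repeatedly:
  13^39=66  13^40=55  13^41=58  13^42=24
Found 24 at exponent 42.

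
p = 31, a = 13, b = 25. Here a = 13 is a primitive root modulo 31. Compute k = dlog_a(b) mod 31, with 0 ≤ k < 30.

Successive powers of 13 modulo 31:
  13^0=1  13^1=13  13^2=14  13^3=27  13^4=10  13^5=6
  13^6=16  13^7=22  13^8=7  13^9=29  13^10=5  13^11=3
  13^12=8  13^13=11  13^14=19  13^15=30  13^16=18  13^17=17
  13^18=4  13^19=21  13^20=25
So 13^20 ≡ 25 (mod 31), giving k = 20.

20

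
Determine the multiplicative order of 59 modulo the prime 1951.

The order of 59 must divide p − 1 = 1950 = 2 · 3 · 5^2 · 13.
Divisors: 1, 2, 3, 5, 6, 10, 13, 15, 25, 26, 30, 39, 50, 65, 75, 78, 130, 150, 195, 325, 390, 650, 975, 1950.
Check each in increasing order: 59^1 ≡ 59;  59^2 ≡ 1530;  59^3 ≡ 524;  59^5 ≡ 1810;  59^6 ≡ 1436;  59^10 ≡ 371;  59^13 ≡ 1255;  59^15 ≡ 366;  59^25 ≡ 1167;  59^26 ≡ 568;  59^30 ≡ 1288;  59^39 ≡ 725;  59^50 ≡ 91;  59^65 ≡ 139;  59^75 ≡ 843;  59^78 ≡ 806;  59^130 ≡ 1762;  59^150 ≡ 485;  59^195 ≡ 1043;  59^325 ≡ 1875;  59^390 ≡ 1142;  59^650 ≡ 1874;  59^975 ≡ 1950;  59^1950 ≡ 1.
Smallest exponent giving 1 is 1950.

1950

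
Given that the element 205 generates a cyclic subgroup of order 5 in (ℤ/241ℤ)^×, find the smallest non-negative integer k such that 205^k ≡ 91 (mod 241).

2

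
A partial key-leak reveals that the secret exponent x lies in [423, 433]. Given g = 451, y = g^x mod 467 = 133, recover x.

425

Compute 451^423 mod 467 = 338, then multiply by 451 repeatedly:
  451^423=338  451^424=196  451^425=133
Found 133 at exponent 425.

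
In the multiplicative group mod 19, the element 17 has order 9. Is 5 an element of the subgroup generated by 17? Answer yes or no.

yes

⟨17⟩ has order 9; its elements mod 19 are {1, 4, 5, 6, 7, 9, 11, 16, 17}.
5 is in this set.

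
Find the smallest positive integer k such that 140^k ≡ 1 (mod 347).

The order of 140 must divide p − 1 = 346 = 2 · 173.
Divisors: 1, 2, 173, 346.
Check each in increasing order: 140^1 ≡ 140;  140^2 ≡ 168;  140^173 ≡ 1.
Smallest exponent giving 1 is 173.

173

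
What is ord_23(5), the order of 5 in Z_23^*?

22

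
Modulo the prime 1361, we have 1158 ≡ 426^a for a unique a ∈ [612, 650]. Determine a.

Compute 426^612 mod 1361 = 1152, then multiply by 426 repeatedly:
  426^612=1152  426^613=792  426^614=1225  426^615=587  426^616=999
  426^617=942  426^618=1158
Found 1158 at exponent 618.

618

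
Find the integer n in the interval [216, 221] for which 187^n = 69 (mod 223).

Compute 187^216 mod 223 = 30, then multiply by 187 repeatedly:
  187^216=30  187^217=35  187^218=78  187^219=91  187^220=69
Found 69 at exponent 220.

220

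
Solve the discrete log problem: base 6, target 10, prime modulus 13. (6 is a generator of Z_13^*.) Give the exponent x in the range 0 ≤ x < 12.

2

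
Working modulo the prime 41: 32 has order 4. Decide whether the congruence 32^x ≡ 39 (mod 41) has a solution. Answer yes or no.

39 ∈ ⟨32⟩ iff 39^4 ≡ 1 (mod 41), since |⟨32⟩| = 4.
39^4 mod 41 = 16.
Since 16 ≠ 1, 39 does not lie in the subgroup.

no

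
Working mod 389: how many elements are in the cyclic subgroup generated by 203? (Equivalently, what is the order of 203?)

388

The order of 203 must divide p − 1 = 388 = 2^2 · 97.
Divisors: 1, 2, 4, 97, 194, 388.
Check each in increasing order: 203^1 ≡ 203;  203^2 ≡ 364;  203^4 ≡ 236;  203^97 ≡ 274;  203^194 ≡ 388;  203^388 ≡ 1.
Smallest exponent giving 1 is 388.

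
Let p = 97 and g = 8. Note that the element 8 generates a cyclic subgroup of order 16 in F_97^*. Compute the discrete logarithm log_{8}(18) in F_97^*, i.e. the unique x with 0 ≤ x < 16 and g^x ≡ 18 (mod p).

Successive powers of 8 modulo 97:
  8^0=1  8^1=8  8^2=64  8^3=27  8^4=22  8^5=79
  8^6=50  8^7=12  8^8=96  8^9=89  8^10=33  8^11=70
  8^12=75  8^13=18
So 8^13 ≡ 18 (mod 97), giving x = 13.

13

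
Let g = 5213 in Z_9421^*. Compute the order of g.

1570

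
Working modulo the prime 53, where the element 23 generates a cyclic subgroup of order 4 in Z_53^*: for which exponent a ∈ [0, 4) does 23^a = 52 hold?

2

Successive powers of 23 modulo 53:
  23^0=1  23^1=23  23^2=52
So 23^2 ≡ 52 (mod 53), giving a = 2.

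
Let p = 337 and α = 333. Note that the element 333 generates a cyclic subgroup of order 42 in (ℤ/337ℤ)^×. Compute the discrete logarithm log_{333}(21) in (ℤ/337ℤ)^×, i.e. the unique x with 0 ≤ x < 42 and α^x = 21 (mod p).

19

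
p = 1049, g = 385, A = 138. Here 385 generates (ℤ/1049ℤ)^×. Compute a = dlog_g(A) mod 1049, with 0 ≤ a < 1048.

Baby-step giant-step with m = ceil(sqrt(1048)) = 33.
Baby table (385^j mod 1049 for j=0..32):
  0:1  1:385  2:316  3:1025  4:201  5:808  6:576  7:421
  8:539  9:862  10:386  11:701  12:292  13:177  14:1009  15:335
  16:997  17:960  18:352  19:199  20:38  21:993  22:469  23:137
  24:295  25:283  26:908  27:263  28:551  29:237  30:1031  31:413
  32:606
Giant step factor: 385^(-33) ≡ 17 (mod 1049).
Scan 138·17^i mod 1049 for i = 0, 1, …:
  i=0: 138   i=1: 248   i=2: 20   i=3: 340
  i=4: 535   i=5: 703   i=6: 412   i=7: 710
  i=8: 531   i=9: 635     …   i=14: 1038
  i=15: 862
Match at i=15, j=9: a = 15·33 + 9 = 504.

504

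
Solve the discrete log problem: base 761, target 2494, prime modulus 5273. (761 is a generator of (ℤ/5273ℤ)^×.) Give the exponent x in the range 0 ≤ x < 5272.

Baby-step giant-step with m = ceil(sqrt(5272)) = 73.
Baby table (761^j mod 5273 for j=0..72):
  0:1  1:761  2:4364  3:4287  4:3693  5:5137  6:1964  7:2345
  8:2271  9:3960  10:2677  11:1819  12:2733  13:2251  14:4559  15:5038
  16:447  17:2695  18:4971  19:2190  20:322  21:2484  22:2590  23:4161
  24:2721  25:3665  26:4921  27:1051  28:3588  29:4327  30:2495  31:415
  32:4708  33:2421  34:2104  35:3425  36:1563  37:3018  38:2943  39:3871
  40:3497  41:3625  42:846  43:500  44:844  45:4251  46:2662  47:950
  48:549  49:1222  50:1894  51:1805  52:2625  53:4431  54:2544  55:793
  56:2351  57:1564  58:3779  59:2034  60:2885  61:1917  62:3489  63:2810
  64:2845  65:3115  66:2938  67:66  68:2769  69:3282  70:3473  71:1180
  72:1570
Giant step factor: 761^(-73) ≡ 1907 (mod 5273).
Scan 2494·1907^i mod 5273 for i = 0, 1, …:
  i=0: 2494   i=1: 5085   i=2: 48   i=3: 1895
  i=4: 1760   i=5: 2692   i=6: 3015   i=7: 2035
  i=8: 5090   i=9: 4310     …   i=17: 817
  i=18: 2484
Match at i=18, j=21: x = 18·73 + 21 = 1335.

1335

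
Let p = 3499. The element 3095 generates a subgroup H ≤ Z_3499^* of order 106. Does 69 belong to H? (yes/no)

69 ∈ ⟨3095⟩ iff 69^106 ≡ 1 (mod 3499), since |⟨3095⟩| = 106.
69^106 mod 3499 = 3478.
Since 3478 ≠ 1, 69 does not lie in the subgroup.

no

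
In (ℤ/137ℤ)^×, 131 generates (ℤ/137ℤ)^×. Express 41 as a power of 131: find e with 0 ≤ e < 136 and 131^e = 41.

17

Successive powers of 131 modulo 137:
  131^0=1  131^1=131  131^2=36  131^3=58  131^4=63  131^5=33
  131^6=76  131^7=92  131^8=133  131^9=24  131^10=130  131^11=42
  131^12=22  131^13=5  131^14=107  131^15=43  131^16=16  131^17=41
So 131^17 ≡ 41 (mod 137), giving e = 17.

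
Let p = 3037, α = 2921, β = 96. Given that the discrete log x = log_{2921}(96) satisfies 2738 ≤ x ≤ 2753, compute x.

Compute 2921^2738 mod 3037 = 1719, then multiply by 2921 repeatedly:
  2921^2738=1719  2921^2739=1038  2921^2740=1072  2921^2741=165  2921^2742=2119
  2921^2743=193  2921^2744=1908  2921^2745=373  2921^2746=2287  2921^2747=1964
  2921^2748=2988  2921^2749=2647  2921^2750=2722  2921^2751=96
Found 96 at exponent 2751.

2751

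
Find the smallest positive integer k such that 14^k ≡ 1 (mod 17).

The order of 14 must divide p − 1 = 16 = 2^4.
Divisors: 1, 2, 4, 8, 16.
Check each in increasing order: 14^1 ≡ 14;  14^2 ≡ 9;  14^4 ≡ 13;  14^8 ≡ 16;  14^16 ≡ 1.
Smallest exponent giving 1 is 16.

16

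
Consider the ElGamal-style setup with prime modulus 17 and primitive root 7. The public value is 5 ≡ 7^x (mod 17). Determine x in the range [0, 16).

15

Successive powers of 7 modulo 17:
  7^0=1  7^1=7  7^2=15  7^3=3  7^4=4  7^5=11
  7^6=9  7^7=12  7^8=16  7^9=10  7^10=2  7^11=14
  7^12=13  7^13=6  7^14=8  7^15=5
So 7^15 ≡ 5 (mod 17), giving x = 15.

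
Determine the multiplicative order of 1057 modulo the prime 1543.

771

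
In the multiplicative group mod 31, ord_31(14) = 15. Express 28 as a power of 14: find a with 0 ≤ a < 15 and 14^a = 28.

Successive powers of 14 modulo 31:
  14^0=1  14^1=14  14^2=10  14^3=16  14^4=7  14^5=5
  14^6=8  14^7=19  14^8=18  14^9=4  14^10=25  14^11=9
  14^12=2  14^13=28
So 14^13 ≡ 28 (mod 31), giving a = 13.

13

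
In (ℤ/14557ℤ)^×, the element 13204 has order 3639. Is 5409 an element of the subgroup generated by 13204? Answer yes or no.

5409 ∈ ⟨13204⟩ iff 5409^3639 ≡ 1 (mod 14557), since |⟨13204⟩| = 3639.
5409^3639 mod 14557 = 1.
Since 1 = 1, 5409 lies in the subgroup.

yes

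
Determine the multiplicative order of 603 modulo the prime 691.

690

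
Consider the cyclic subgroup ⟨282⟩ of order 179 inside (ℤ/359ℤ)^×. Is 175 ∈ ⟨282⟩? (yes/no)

no

175 ∈ ⟨282⟩ iff 175^179 ≡ 1 (mod 359), since |⟨282⟩| = 179.
175^179 mod 359 = 358.
Since 358 ≠ 1, 175 does not lie in the subgroup.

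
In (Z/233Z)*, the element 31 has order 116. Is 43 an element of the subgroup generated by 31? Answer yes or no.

43 ∈ ⟨31⟩ iff 43^116 ≡ 1 (mod 233), since |⟨31⟩| = 116.
43^116 mod 233 = 232.
Since 232 ≠ 1, 43 does not lie in the subgroup.

no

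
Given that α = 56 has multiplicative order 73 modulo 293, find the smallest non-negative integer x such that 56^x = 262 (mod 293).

9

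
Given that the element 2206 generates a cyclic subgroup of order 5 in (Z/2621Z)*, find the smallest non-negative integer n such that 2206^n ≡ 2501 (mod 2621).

4

Successive powers of 2206 modulo 2621:
  2206^0=1  2206^1=2206  2206^2=1860  2206^3=1295  2206^4=2501
So 2206^4 ≡ 2501 (mod 2621), giving n = 4.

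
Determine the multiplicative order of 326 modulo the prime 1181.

1180

The order of 326 must divide p − 1 = 1180 = 2^2 · 5 · 59.
Divisors: 1, 2, 4, 5, 10, 20, 59, 118, 236, 295, 590, 1180.
Check each in increasing order: 326^1 ≡ 326;  326^2 ≡ 1167;  326^4 ≡ 196;  326^5 ≡ 122;  326^10 ≡ 712;  326^20 ≡ 295;  326^59 ≡ 3;  326^118 ≡ 9;  326^236 ≡ 81;  326^295 ≡ 243;  326^590 ≡ 1180;  326^1180 ≡ 1.
Smallest exponent giving 1 is 1180.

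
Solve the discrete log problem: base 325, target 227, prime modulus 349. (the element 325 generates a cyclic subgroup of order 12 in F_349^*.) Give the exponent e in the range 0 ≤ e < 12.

Successive powers of 325 modulo 349:
  325^0=1  325^1=325  325^2=227
So 325^2 ≡ 227 (mod 349), giving e = 2.

2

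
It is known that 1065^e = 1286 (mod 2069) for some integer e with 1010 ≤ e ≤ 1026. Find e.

1014

Compute 1065^1010 mod 2069 = 199, then multiply by 1065 repeatedly:
  1065^1010=199  1065^1011=897  1065^1012=1496  1065^1013=110  1065^1014=1286
Found 1286 at exponent 1014.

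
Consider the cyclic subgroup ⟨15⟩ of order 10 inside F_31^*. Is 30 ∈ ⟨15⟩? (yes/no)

⟨15⟩ has order 10; its elements mod 31 are {1, 2, 4, 8, 15, 16, 23, 27, 29, 30}.
30 is in this set.

yes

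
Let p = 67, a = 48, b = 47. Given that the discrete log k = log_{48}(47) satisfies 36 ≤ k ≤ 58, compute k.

38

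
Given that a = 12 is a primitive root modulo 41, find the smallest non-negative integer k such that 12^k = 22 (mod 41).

Successive powers of 12 modulo 41:
  12^0=1  12^1=12  12^2=21  12^3=6  12^4=31  12^5=3
  12^6=36  12^7=22
So 12^7 ≡ 22 (mod 41), giving k = 7.

7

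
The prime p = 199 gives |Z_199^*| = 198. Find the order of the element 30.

The order of 30 must divide p − 1 = 198 = 2 · 3^2 · 11.
Divisors: 1, 2, 3, 6, 9, 11, 18, 22, 33, 66, 99, 198.
Check each in increasing order: 30^1 ≡ 30;  30^2 ≡ 104;  30^3 ≡ 135;  30^6 ≡ 116;  30^9 ≡ 138;  30^11 ≡ 24;  30^18 ≡ 139;  30^22 ≡ 178;  30^33 ≡ 93;  30^66 ≡ 92;  30^99 ≡ 198;  30^198 ≡ 1.
Smallest exponent giving 1 is 198.

198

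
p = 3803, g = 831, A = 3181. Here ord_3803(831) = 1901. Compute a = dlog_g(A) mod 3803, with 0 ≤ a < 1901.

Baby-step giant-step with m = ceil(sqrt(1901)) = 44.
Baby table (831^j mod 3803 for j=0..43):
  0:1  1:831  2:2218  3:2506  4:2245  5:2125  6:1283  7:1333
  8:1050  9:1663  10:1464  11:3427  12:3193  13:2692  14:888  15:146
  16:3433  17:573  18:788  19:712  20:2207  21:971  22:665  23:1180
  24:3209  25:776  26:2149  27:2212  28:1323  29:346  30:2301  31:3025
  32:3795  33:958  34:1271  35:2770  36:1055  37:2015  38:1145  39:745
  40:3009  41:1908  42:3500  43:3008
Giant step factor: 831^(-44) ≡ 3065 (mod 3803).
Scan 3181·3065^i mod 3803 for i = 0, 1, …:
  i=0: 3181   i=1: 2676   i=2: 2672   i=3: 1821
  i=4: 2364   i=5: 945   i=6: 2342   i=7: 1969
  i=8: 3427
Match at i=8, j=11: a = 8·44 + 11 = 363.

363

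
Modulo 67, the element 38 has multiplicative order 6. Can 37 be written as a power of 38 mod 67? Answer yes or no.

⟨38⟩ has order 6; its elements mod 67 are {1, 29, 30, 37, 38, 66}.
37 is in this set.

yes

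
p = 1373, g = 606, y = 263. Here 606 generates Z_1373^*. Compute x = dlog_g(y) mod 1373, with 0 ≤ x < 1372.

895

Baby-step giant-step with m = ceil(sqrt(1372)) = 38.
Baby table (606^j mod 1373 for j=0..37):
  0:1  1:606  2:645  3:938  4:6  5:890  6:1124  7:136
  8:36  9:1221  10:1252  11:816  12:216  13:461  14:647  15:777
  16:1296  17:20  18:1136  19:543  20:911  21:120  22:1324  23:512
  24:1347  25:720  26:1079  27:326  28:1217  29:201  30:982  31:583
  32:437  33:1206  34:400  35:752  36:1249  37:371
Giant step factor: 606^(-38) ≡ 1123 (mod 1373).
Scan 263·1123^i mod 1373 for i = 0, 1, …:
  i=0: 263   i=1: 154   i=2: 1317   i=3: 270
  i=4: 1150   i=5: 830   i=6: 1196   i=7: 314
  i=8: 1134   i=9: 711     …   i=22: 1043
  i=23: 120
Match at i=23, j=21: x = 23·38 + 21 = 895.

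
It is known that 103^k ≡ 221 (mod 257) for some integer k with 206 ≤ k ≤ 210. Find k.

210

Compute 103^206 mod 257 = 116, then multiply by 103 repeatedly:
  103^206=116  103^207=126  103^208=128  103^209=77  103^210=221
Found 221 at exponent 210.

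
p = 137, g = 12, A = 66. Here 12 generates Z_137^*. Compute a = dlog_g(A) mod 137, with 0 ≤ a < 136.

97

Baby-step giant-step with m = ceil(sqrt(136)) = 12.
Baby table (12^j mod 137 for j=0..11):
  0:1  1:12  2:7  3:84  4:49  5:40  6:69  7:6
  8:72  9:42  10:93  11:20
Giant step factor: 12^(-12) ≡ 4 (mod 137).
Scan 66·4^i mod 137 for i = 0, 1, …:
  i=0: 66   i=1: 127   i=2: 97   i=3: 114
  i=4: 45   i=5: 43   i=6: 35   i=7: 3
  i=8: 12
Match at i=8, j=1: a = 8·12 + 1 = 97.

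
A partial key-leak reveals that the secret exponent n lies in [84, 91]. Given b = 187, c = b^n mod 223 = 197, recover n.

84

Compute 187^84 mod 223 = 197, then multiply by 187 repeatedly:
  187^84=197
Found 197 at exponent 84.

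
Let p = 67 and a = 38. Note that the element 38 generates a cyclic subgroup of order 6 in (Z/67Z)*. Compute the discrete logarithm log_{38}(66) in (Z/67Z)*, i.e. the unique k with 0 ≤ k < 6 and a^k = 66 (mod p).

Successive powers of 38 modulo 67:
  38^0=1  38^1=38  38^2=37  38^3=66
So 38^3 ≡ 66 (mod 67), giving k = 3.

3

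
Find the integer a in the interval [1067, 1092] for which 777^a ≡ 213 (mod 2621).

Compute 777^1067 mod 2621 = 2542, then multiply by 777 repeatedly:
  777^1067=2542  777^1068=1521  777^1069=2367  777^1070=1838  777^1071=2302
  777^1072=1132  777^1073=1529  777^1074=720  777^1075=1167  777^1076=2514
  777^1077=733  777^1078=784  777^1079=1096  777^1080=2388  777^1081=2429
  777^1082=213
Found 213 at exponent 1082.

1082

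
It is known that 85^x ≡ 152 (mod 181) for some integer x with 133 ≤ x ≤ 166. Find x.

138

Compute 85^133 mod 181 = 134, then multiply by 85 repeatedly:
  85^133=134  85^134=168  85^135=162  85^136=14  85^137=104
  85^138=152
Found 152 at exponent 138.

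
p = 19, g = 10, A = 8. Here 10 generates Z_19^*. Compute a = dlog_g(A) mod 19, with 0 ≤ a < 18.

15

Successive powers of 10 modulo 19:
  10^0=1  10^1=10  10^2=5  10^3=12  10^4=6  10^5=3
  10^6=11  10^7=15  10^8=17  10^9=18  10^10=9  10^11=14
  10^12=7  10^13=13  10^14=16  10^15=8
So 10^15 ≡ 8 (mod 19), giving a = 15.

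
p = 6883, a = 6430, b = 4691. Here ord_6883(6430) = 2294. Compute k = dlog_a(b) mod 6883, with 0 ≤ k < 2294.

1228

Baby-step giant-step with m = ceil(sqrt(2294)) = 48.
Baby table (6430^j mod 6883 for j=0..47):
  0:1  1:6430  2:5602  3:2121  4:2807  5:1784  6:4042  7:6735
  8:5097  9:3747  10:2710  11:4427  12:4405  13:605  14:1255  15:2774
  16:2967  17:5017  18:5572  19:1945  20:6822  21:101  22:2428  23:1396
  24:848  25:1304  26:1226  27:2145  28:5701  29:5455  30:6765  31:5273
  32:6615  33:4393  34:6041  35:2861  36:4854  37:3698  38:4258  39:5249
  40:3721  41:722  42:3318  43:4323  44:3336  45:3052  46:927  47:6815
Giant step factor: 6430^(-48) ≡ 3208 (mod 6883).
Scan 4691·3208^i mod 6883 for i = 0, 1, …:
  i=0: 4691   i=1: 2490   i=2: 3640   i=3: 3552
  i=4: 3451   i=5: 2944   i=6: 876   i=7: 1944
  i=8: 354   i=9: 6820     …   i=24: 742
  i=25: 5701
Match at i=25, j=28: k = 25·48 + 28 = 1228.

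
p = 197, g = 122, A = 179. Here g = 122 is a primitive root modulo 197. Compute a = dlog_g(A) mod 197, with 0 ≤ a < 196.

185

Baby-step giant-step with m = ceil(sqrt(196)) = 14.
Baby table (122^j mod 197 for j=0..13):
  0:1  1:122  2:109  3:99  4:61  5:153  6:148  7:129
  8:175  9:74  10:163  11:186  12:37  13:180
Giant step factor: 122^(-14) ≡ 161 (mod 197).
Scan 179·161^i mod 197 for i = 0, 1, …:
  i=0: 179   i=1: 57   i=2: 115   i=3: 194
  i=4: 108   i=5: 52   i=6: 98   i=7: 18
  i=8: 140   i=9: 82   i=10: 3   i=11: 89
  i=12: 145   i=13: 99
Match at i=13, j=3: a = 13·14 + 3 = 185.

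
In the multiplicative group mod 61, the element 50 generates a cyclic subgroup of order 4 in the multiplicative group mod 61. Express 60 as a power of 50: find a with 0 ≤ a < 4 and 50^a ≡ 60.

2

Successive powers of 50 modulo 61:
  50^0=1  50^1=50  50^2=60
So 50^2 ≡ 60 (mod 61), giving a = 2.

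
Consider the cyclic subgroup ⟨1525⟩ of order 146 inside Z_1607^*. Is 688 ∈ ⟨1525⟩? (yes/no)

yes

688 ∈ ⟨1525⟩ iff 688^146 ≡ 1 (mod 1607), since |⟨1525⟩| = 146.
688^146 mod 1607 = 1.
Since 1 = 1, 688 lies in the subgroup.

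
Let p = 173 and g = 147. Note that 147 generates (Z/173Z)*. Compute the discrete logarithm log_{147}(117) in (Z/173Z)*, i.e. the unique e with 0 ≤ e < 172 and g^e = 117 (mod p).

Baby-step giant-step with m = ceil(sqrt(172)) = 14.
Baby table (147^j mod 173 for j=0..13):
  0:1  1:147  2:157  3:70  4:83  5:91  6:56  7:101
  8:142  9:114  10:150  11:79  12:22  13:120
Giant step factor: 147^(-14) ≡ 144 (mod 173).
Scan 117·144^i mod 173 for i = 0, 1, …:
  i=0: 117   i=1: 67   i=2: 133   i=3: 122
  i=4: 95   i=5: 13   i=6: 142
Match at i=6, j=8: e = 6·14 + 8 = 92.

92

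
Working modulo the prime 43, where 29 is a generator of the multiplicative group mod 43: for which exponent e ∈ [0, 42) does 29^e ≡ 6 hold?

Successive powers of 29 modulo 43:
  29^0=1  29^1=29  29^2=24  29^3=8  29^4=17  29^5=20
  29^6=21  29^7=7  29^8=31  29^9=39  29^10=13  29^11=33
  29^12=11  29^13=18  29^14=6
So 29^14 ≡ 6 (mod 43), giving e = 14.

14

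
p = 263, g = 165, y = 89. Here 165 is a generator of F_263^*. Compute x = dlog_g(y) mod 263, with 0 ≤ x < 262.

80

Baby-step giant-step with m = ceil(sqrt(262)) = 17.
Baby table (165^j mod 263 for j=0..16):
  0:1  1:165  2:136  3:85  4:86  5:251  6:124  7:209
  8:32  9:20  10:144  11:90  12:122  13:142  14:23  15:113
  16:235
Giant step factor: 165^(-17) ≡ 30 (mod 263).
Scan 89·30^i mod 263 for i = 0, 1, …:
  i=0: 89   i=1: 40   i=2: 148   i=3: 232
  i=4: 122
Match at i=4, j=12: x = 4·17 + 12 = 80.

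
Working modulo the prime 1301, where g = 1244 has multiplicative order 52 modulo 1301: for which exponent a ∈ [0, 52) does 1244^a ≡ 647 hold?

Successive powers of 1244 modulo 1301:
  1244^0=1  1244^1=1244  1244^2=647
So 1244^2 ≡ 647 (mod 1301), giving a = 2.

2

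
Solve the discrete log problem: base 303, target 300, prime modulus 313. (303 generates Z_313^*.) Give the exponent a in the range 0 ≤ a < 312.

58

Baby-step giant-step with m = ceil(sqrt(312)) = 18.
Baby table (303^j mod 313 for j=0..17):
  0:1  1:303  2:100  3:252  4:297  5:160  6:278  7:37
  8:256  9:257  10:247  11:34  12:286  13:270  14:117  15:82
  16:119  17:62
Giant step factor: 303^(-18) ≡ 261 (mod 313).
Scan 300·261^i mod 313 for i = 0, 1, …:
  i=0: 300   i=1: 50   i=2: 217   i=3: 297
Match at i=3, j=4: a = 3·18 + 4 = 58.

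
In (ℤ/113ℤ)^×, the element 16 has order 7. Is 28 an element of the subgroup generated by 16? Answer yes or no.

yes

⟨16⟩ has order 7; its elements mod 113 are {1, 16, 28, 30, 49, 106, 109}.
28 is in this set.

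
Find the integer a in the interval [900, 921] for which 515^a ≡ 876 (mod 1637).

Compute 515^900 mod 1637 = 1585, then multiply by 515 repeatedly:
  515^900=1585  515^901=1049  515^902=25  515^903=1416  515^904=775
  515^905=1334  515^906=1107  515^907=429  515^908=1577  515^909=203
  515^910=1414  515^911=1382  515^912=1272  515^913=280  515^914=144
  515^915=495  515^916=1190  515^917=612  515^918=876
Found 876 at exponent 918.

918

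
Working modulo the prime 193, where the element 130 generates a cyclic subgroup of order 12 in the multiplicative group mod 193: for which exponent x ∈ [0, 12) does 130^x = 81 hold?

Successive powers of 130 modulo 193:
  130^0=1  130^1=130  130^2=109  130^3=81
So 130^3 ≡ 81 (mod 193), giving x = 3.

3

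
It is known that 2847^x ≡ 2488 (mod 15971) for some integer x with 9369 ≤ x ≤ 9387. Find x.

Compute 2847^9369 mod 15971 = 4925, then multiply by 2847 repeatedly:
  2847^9369=4925  2847^9370=14908  2847^9371=8129  2847^9372=1284  2847^9373=14160
  2847^9374=2716  2847^9375=2488
Found 2488 at exponent 9375.

9375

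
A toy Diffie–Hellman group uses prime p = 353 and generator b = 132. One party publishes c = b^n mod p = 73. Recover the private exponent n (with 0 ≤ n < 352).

Baby-step giant-step with m = ceil(sqrt(352)) = 19.
Baby table (132^j mod 353 for j=0..18):
  0:1  1:132  2:127  3:173  4:244  5:85  6:277  7:205
  8:232  9:266  10:165  11:247  12:128  13:305  14:18  15:258
  16:168  17:290  18:156
Giant step factor: 132^(-19) ≡ 3 (mod 353).
Scan 73·3^i mod 353 for i = 0, 1, …:
  i=0: 73   i=1: 219   i=2: 304   i=3: 206
  i=4: 265   i=5: 89   i=6: 267   i=7: 95
  i=8: 285   i=9: 149     …   i=16: 44
  i=17: 132
Match at i=17, j=1: n = 17·19 + 1 = 324.

324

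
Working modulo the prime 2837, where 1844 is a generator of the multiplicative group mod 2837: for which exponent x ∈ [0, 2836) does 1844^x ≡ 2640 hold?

Baby-step giant-step with m = ceil(sqrt(2836)) = 54.
Baby table (1844^j mod 2837 for j=0..53):
  0:1  1:1844  2:1610  3:1338  4:1919  5:897  6:97  7:137
  8:135  9:2121  10:1738  11:1899  12:898  13:1941  14:1747  15:1473
  16:1203  17:2635  18:1996  19:1035  20:2076  21:1031  22:374  23:265
  24:696  25:1100  26:2782  27:712  28:2234  29:172  30:2261  31:1731
  32:339  33:976  34:1086  35:2499  36:868  37:524  38:1676  39:1051
  40:373  41:1258  42:1923  43:2599  44:863  45:2652  46:2137  47:35
  48:2126  49:2447  50:1438  51:1914  52:188  53:558
Giant step factor: 1844^(-54) ≡ 1149 (mod 2837).
Scan 2640·1149^i mod 2837 for i = 0, 1, …:
  i=0: 2640   i=1: 607   i=2: 2378   i=3: 291
  i=4: 2430   i=5: 462   i=6: 319   i=7: 558
Match at i=7, j=53: x = 7·54 + 53 = 431.

431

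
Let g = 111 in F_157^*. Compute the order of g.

26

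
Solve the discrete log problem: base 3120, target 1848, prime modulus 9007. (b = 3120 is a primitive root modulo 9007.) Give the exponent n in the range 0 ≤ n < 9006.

636

Baby-step giant-step with m = ceil(sqrt(9006)) = 95.
Baby table (3120^j mod 9007 for j=0..94):
  0:1  1:3120  2:6840  3:3217  4:3242  5:179  6:46  7:8415
  8:8402  9:3870  10:5020  11:8234  12:2116  13:8796  14:8198  15:6887
  16:5745  17:470  18:7266  19:8308  20:7821  21:1557  22:3067  23:3606
  24:977  25:3874  26:8493  27:8573  28:5977  29:3750  30:8914  31:7071
  32:3377  33:7057  34:4732  35:1367  36:4729  37:1014  38:2223  39:370
  40:1504  41:8840  42:1366  43:1609  44:3181  45:8013  46:6135  47:1325
  48:8794  49:1958  50:2214  51:8318  52:2993  53:6908  54:8216  55:9005
  56:2767  57:4334  58:2573  59:2523  60:8649  61:8915  62:1184  63:1210
  64:1267  65:7974  66:1546  67:4775  68:422  69:1618  70:4240  71:6524
  72:8067  73:3482  74:1398  75:2372  76:5893  77:2873  78:1795  79:7053
  80:1259  81:1028  82:868  83:6060  84:1507  85:186  86:3872  87:2253
  88:3900  89:8550  90:6273  91:8556  92:6979  93:4561  94:8267
Giant step factor: 3120^(-95) ≡ 8477 (mod 9007).
Scan 1848·8477^i mod 9007 for i = 0, 1, …:
  i=0: 1848   i=1: 2323   i=2: 2769   i=3: 571
  i=4: 3608   i=5: 6251   i=6: 1546
Match at i=6, j=66: n = 6·95 + 66 = 636.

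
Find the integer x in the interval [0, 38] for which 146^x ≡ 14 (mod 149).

Compute 146^0 mod 149 = 1, then multiply by 146 repeatedly:
  146^0=1  146^1=146  146^2=9  146^3=122  146^4=81
  146^5=55  146^6=133  146^7=48  146^8=5  146^9=134
  146^10=45  146^11=14
Found 14 at exponent 11.

11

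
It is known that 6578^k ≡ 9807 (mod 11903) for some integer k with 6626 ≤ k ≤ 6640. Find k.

Compute 6578^6626 mod 11903 = 1926, then multiply by 6578 repeatedly:
  6578^6626=1926  6578^6627=4436  6578^6628=5755  6578^6629=4850  6578^6630=3260
  6578^6631=6977  6578^6632=8641  6578^6633=3673  6578^6634=9807
Found 9807 at exponent 6634.

6634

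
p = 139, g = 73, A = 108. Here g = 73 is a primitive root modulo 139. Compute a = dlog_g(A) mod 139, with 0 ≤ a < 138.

11

Baby-step giant-step with m = ceil(sqrt(138)) = 12.
Baby table (73^j mod 139 for j=0..11):
  0:1  1:73  2:47  3:95  4:124  5:17  6:129  7:104
  8:86  9:23  10:11  11:108
Giant step factor: 73^(-12) ≡ 57 (mod 139).
Scan 108·57^i mod 139 for i = 0, 1, …:
  i=0: 108
Match at i=0, j=11: a = 0·12 + 11 = 11.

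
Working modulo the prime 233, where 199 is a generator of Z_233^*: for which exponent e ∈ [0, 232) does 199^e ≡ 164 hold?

55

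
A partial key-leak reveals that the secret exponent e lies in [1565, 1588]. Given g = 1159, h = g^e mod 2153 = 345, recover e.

Compute 1159^1565 mod 2153 = 1007, then multiply by 1159 repeatedly:
  1159^1565=1007  1159^1566=187  1159^1567=1433  1159^1568=884  1159^1569=1881
  1159^1570=1243  1159^1571=280  1159^1572=1570  1159^1573=345
Found 345 at exponent 1573.

1573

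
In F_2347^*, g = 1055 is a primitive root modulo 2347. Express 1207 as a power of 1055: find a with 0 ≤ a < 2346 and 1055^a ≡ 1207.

1177

Baby-step giant-step with m = ceil(sqrt(2346)) = 49.
Baby table (1055^j mod 2347 for j=0..48):
  0:1  1:1055  2:547  3:2070  4:1140  5:1036  6:1625  7:1065
  8:1709  9:499  10:717  11:701  12:250  13:886  14:624  15:1160
  16:1013  17:830  18:219  19:1039  20:96  21:359  22:878  23:1572
  24:1478  25:882  26:1098  27:1319  28:2121  29:964  30:769  31:1580
  32:530  33:564  34:1229  35:1051  36:1021  37:2229  38:2248  39:1170
  40:2175  41:1606  42:2143  43:704  44:1068  45:180  46:2140  47:2233
  48:1774
Giant step factor: 1055^(-49) ≡ 2282 (mod 2347).
Scan 1207·2282^i mod 2347 for i = 0, 1, …:
  i=0: 1207   i=1: 1343   i=2: 1891   i=3: 1476
  i=4: 287   i=5: 121   i=6: 1523   i=7: 1926
  i=8: 1548   i=9: 301     …   i=23: 1067
  i=24: 1055
Match at i=24, j=1: a = 24·49 + 1 = 1177.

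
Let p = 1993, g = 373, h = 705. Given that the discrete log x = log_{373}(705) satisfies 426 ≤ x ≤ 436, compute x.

Compute 373^426 mod 1993 = 705, then multiply by 373 repeatedly:
  373^426=705
Found 705 at exponent 426.

426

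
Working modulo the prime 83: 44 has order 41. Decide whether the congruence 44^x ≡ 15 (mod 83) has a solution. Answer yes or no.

no

15 ∈ ⟨44⟩ iff 15^41 ≡ 1 (mod 83), since |⟨44⟩| = 41.
15^41 mod 83 = 82.
Since 82 ≠ 1, 15 does not lie in the subgroup.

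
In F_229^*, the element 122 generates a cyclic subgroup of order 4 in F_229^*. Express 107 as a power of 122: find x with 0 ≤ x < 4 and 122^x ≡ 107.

3

Successive powers of 122 modulo 229:
  122^0=1  122^1=122  122^2=228  122^3=107
So 122^3 ≡ 107 (mod 229), giving x = 3.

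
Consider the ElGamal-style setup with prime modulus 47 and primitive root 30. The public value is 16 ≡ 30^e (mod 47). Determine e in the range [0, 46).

16

Successive powers of 30 modulo 47:
  30^0=1  30^1=30  30^2=7  30^3=22  30^4=2  30^5=13
  30^6=14  30^7=44  30^8=4  30^9=26  30^10=28  30^11=41
  30^12=8  30^13=5  30^14=9  30^15=35  30^16=16
So 30^16 ≡ 16 (mod 47), giving e = 16.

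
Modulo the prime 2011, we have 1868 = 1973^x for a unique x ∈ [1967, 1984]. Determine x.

1970

Compute 1973^1967 mod 2011 = 1004, then multiply by 1973 repeatedly:
  1973^1967=1004  1973^1968=57  1973^1969=1856  1973^1970=1868
Found 1868 at exponent 1970.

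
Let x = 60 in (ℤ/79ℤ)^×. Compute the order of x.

78

The order of 60 must divide p − 1 = 78 = 2 · 3 · 13.
Divisors: 1, 2, 3, 6, 13, 26, 39, 78.
Check each in increasing order: 60^1 ≡ 60;  60^2 ≡ 45;  60^3 ≡ 14;  60^6 ≡ 38;  60^13 ≡ 56;  60^26 ≡ 55;  60^39 ≡ 78;  60^78 ≡ 1.
Smallest exponent giving 1 is 78.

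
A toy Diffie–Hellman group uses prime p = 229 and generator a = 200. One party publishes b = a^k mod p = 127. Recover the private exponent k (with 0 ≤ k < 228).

13

Successive powers of 200 modulo 229:
  200^0=1  200^1=200  200^2=154  200^3=114  200^4=129  200^5=152
  200^6=172  200^7=50  200^8=153  200^9=143  200^10=204  200^11=38
  200^12=43  200^13=127
So 200^13 ≡ 127 (mod 229), giving k = 13.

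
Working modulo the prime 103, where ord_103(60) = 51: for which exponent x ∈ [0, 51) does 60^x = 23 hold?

48

Baby-step giant-step with m = ceil(sqrt(51)) = 8.
Baby table (60^j mod 103 for j=0..7):
  0:1  1:60  2:98  3:9  4:25  5:58  6:81  7:19
Giant step factor: 60^(-8) ≡ 59 (mod 103).
Scan 23·59^i mod 103 for i = 0, 1, …:
  i=0: 23   i=1: 18   i=2: 32   i=3: 34
  i=4: 49   i=5: 7   i=6: 1
Match at i=6, j=0: x = 6·8 + 0 = 48.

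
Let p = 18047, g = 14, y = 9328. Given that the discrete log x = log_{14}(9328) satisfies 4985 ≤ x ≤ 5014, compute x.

5005

Compute 14^4985 mod 18047 = 5809, then multiply by 14 repeatedly:
  14^4985=5809  14^4986=9138  14^4987=1603  14^4988=4395  14^4989=7389
  14^4990=13211  14^4991=4484  14^4992=8635  14^4993=12608  14^4994=14089
  14^4995=16776  14^4996=253  14^4997=3542  14^4998=13494  14^4999=8446
  14^5000=9962  14^5001=13139  14^5002=3476  14^5003=12570  14^5004=13557
  14^5005=9328
Found 9328 at exponent 5005.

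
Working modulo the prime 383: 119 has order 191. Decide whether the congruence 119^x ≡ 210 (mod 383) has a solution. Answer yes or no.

no

210 ∈ ⟨119⟩ iff 210^191 ≡ 1 (mod 383), since |⟨119⟩| = 191.
210^191 mod 383 = 382.
Since 382 ≠ 1, 210 does not lie in the subgroup.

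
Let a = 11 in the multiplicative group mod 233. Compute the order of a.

232

The order of 11 must divide p − 1 = 232 = 2^3 · 29.
Divisors: 1, 2, 4, 8, 29, 58, 116, 232.
Check each in increasing order: 11^1 ≡ 11;  11^2 ≡ 121;  11^4 ≡ 195;  11^8 ≡ 46;  11^29 ≡ 12;  11^58 ≡ 144;  11^116 ≡ 232;  11^232 ≡ 1.
Smallest exponent giving 1 is 232.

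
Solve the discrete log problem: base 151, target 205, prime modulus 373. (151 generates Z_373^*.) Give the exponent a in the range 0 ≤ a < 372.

Successive powers of 151 modulo 373:
  151^0=1  151^1=151  151^2=48  151^3=161  151^4=66  151^5=268
  151^6=184  151^7=182  151^8=253  151^9=157  151^10=208  151^11=76
  151^12=286  151^13=291  151^14=300  151^15=167  151^16=226  151^17=183
  151^18=31  151^19=205
So 151^19 ≡ 205 (mod 373), giving a = 19.

19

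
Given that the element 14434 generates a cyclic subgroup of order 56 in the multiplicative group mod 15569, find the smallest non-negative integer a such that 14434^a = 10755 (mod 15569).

Baby-step giant-step with m = ceil(sqrt(56)) = 8.
Baby table (14434^j mod 15569 for j=0..7):
  0:1  1:14434  2:11567  3:11691  4:11072  5:13032  6:14799  7:2086
Giant step factor: 14434^(-8) ≡ 1568 (mod 15569).
Scan 10755·1568^i mod 15569 for i = 0, 1, …:
  i=0: 10755   i=1: 2613   i=2: 2537   i=3: 7921
  i=4: 11635   i=5: 12381   i=6: 14434
Match at i=6, j=1: a = 6·8 + 1 = 49.

49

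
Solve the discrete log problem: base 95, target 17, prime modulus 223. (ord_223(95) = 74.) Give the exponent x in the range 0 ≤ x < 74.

72

Baby-step giant-step with m = ceil(sqrt(74)) = 9.
Baby table (95^j mod 223 for j=0..8):
  0:1  1:95  2:105  3:163  4:98  5:167  6:32  7:141
  8:15
Giant step factor: 95^(-9) ≡ 182 (mod 223).
Scan 17·182^i mod 223 for i = 0, 1, …:
  i=0: 17   i=1: 195   i=2: 33   i=3: 208
  i=4: 169   i=5: 207   i=6: 210   i=7: 87
  i=8: 1
Match at i=8, j=0: x = 8·9 + 0 = 72.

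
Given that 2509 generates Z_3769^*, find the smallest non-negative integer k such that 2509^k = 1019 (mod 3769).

Baby-step giant-step with m = ceil(sqrt(3768)) = 62.
Baby table (2509^j mod 3769 for j=0..61):
  0:1  1:2509  2:851  3:1905  4:553  5:485  6:3247  7:1914
  8:520  9:606  10:1547  11:3122  12:1116  13:3446  14:3697  15:264
  16:2801  17:2293  18:1643  19:2770  20:3663  21:1645  22:250  23:1596
  24:1686  25:1356  26:2566  27:642  28:1415  29:3606  30:1854  31:740
  32:2312  33:317  34:94  35:2168  36:845  37:1927  38:2985  39:362
  40:3698  41:2773  42:3652  43:429  44:2196  45:3255  46:3141  47:3559
  48:770  49:2202  50:3233  51:709  52:3682  53:319  54:1343  55:101
  56:886  57:3033  58:186  59:3087  60:3757  61:44
Giant step factor: 2509^(-62) ≡ 2671 (mod 3769).
Scan 1019·2671^i mod 3769 for i = 0, 1, …:
  i=0: 1019   i=1: 531   i=2: 1157   i=3: 3536
  i=4: 3311   i=5: 1607   i=6: 3175   i=7: 175
  i=8: 69   i=9: 3387     …   i=27: 2874
  i=28: 2770
Match at i=28, j=19: k = 28·62 + 19 = 1755.

1755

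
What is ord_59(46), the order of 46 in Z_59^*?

The order of 46 must divide p − 1 = 58 = 2 · 29.
Divisors: 1, 2, 29, 58.
Check each in increasing order: 46^1 ≡ 46;  46^2 ≡ 51;  46^29 ≡ 1.
Smallest exponent giving 1 is 29.

29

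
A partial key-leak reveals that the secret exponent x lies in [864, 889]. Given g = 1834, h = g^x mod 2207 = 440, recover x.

871

Compute 1834^864 mod 2207 = 1150, then multiply by 1834 repeatedly:
  1834^864=1150  1834^865=1415  1834^866=1885  1834^867=928  1834^868=355
  1834^869=5  1834^870=342  1834^871=440
Found 440 at exponent 871.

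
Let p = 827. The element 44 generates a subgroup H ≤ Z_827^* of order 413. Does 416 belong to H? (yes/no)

yes

416 ∈ ⟨44⟩ iff 416^413 ≡ 1 (mod 827), since |⟨44⟩| = 413.
416^413 mod 827 = 1.
Since 1 = 1, 416 lies in the subgroup.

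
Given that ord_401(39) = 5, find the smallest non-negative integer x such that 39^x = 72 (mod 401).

Successive powers of 39 modulo 401:
  39^0=1  39^1=39  39^2=318  39^3=372  39^4=72
So 39^4 ≡ 72 (mod 401), giving x = 4.

4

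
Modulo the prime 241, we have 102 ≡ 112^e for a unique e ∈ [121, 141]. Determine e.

Compute 112^121 mod 241 = 129, then multiply by 112 repeatedly:
  112^121=129  112^122=229  112^123=102
Found 102 at exponent 123.

123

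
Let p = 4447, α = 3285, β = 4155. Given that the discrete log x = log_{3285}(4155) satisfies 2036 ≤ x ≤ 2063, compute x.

Compute 3285^2036 mod 4447 = 138, then multiply by 3285 repeatedly:
  3285^2036=138  3285^2037=4183  3285^2038=4372  3285^2039=2657  3285^2040=3231
  3285^2041=3293  3285^2042=2401  3285^2043=2754  3285^2044=1692  3285^2045=3917
  3285^2046=2174  3285^2047=4155
Found 4155 at exponent 2047.

2047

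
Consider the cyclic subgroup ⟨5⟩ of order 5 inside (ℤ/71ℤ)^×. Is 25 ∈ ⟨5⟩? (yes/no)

⟨5⟩ has order 5; its elements mod 71 are {1, 5, 25, 54, 57}.
25 is in this set.

yes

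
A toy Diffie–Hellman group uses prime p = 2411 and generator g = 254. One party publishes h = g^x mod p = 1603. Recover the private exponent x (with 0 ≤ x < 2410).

364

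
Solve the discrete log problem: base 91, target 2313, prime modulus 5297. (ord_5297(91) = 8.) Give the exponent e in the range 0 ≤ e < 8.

Successive powers of 91 modulo 5297:
  91^0=1  91^1=91  91^2=2984  91^3=1397  91^4=5296  91^5=5206
  91^6=2313
So 91^6 ≡ 2313 (mod 5297), giving e = 6.

6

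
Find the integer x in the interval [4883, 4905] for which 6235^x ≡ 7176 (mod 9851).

4897

Compute 6235^4883 mod 9851 = 8988, then multiply by 6235 repeatedly:
  6235^4883=8988  6235^4884=7692  6235^4885=4952  6235^4886=2686  6235^4887=510
  6235^4888=7828  6235^4889=5726  6235^4890=1586  6235^4891=8157  6235^4892=8033
  6235^4893=3271  6235^4894=3115  6235^4895=5704  6235^4896=2330  6235^4897=7176
Found 7176 at exponent 4897.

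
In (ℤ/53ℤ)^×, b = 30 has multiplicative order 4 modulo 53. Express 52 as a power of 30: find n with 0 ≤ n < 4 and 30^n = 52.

2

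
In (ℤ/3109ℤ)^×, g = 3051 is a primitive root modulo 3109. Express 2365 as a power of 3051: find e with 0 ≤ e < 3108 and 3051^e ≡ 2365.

2187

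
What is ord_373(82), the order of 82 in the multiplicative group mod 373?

The order of 82 must divide p − 1 = 372 = 2^2 · 3 · 31.
Divisors: 1, 2, 3, 4, 6, 12, 31, 62, 93, 124, 186, 372.
Check each in increasing order: 82^1 ≡ 82;  82^2 ≡ 10;  82^3 ≡ 74;  82^4 ≡ 100;  82^6 ≡ 254;  82^12 ≡ 360;  82^31 ≡ 304;  82^62 ≡ 285;  82^93 ≡ 104;  82^124 ≡ 284;  82^186 ≡ 372;  82^372 ≡ 1.
Smallest exponent giving 1 is 372.

372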